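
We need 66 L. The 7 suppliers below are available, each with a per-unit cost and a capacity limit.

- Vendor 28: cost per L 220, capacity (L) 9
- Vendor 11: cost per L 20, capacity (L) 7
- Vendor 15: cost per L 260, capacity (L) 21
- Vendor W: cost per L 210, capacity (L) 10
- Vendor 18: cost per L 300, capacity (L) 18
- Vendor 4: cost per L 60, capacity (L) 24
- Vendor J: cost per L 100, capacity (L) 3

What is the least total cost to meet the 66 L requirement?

9340

Fill from the cheapest supplier first.
Vendor 11 (20): use full 7 ; 59 L to go.
Take 24 from Vendor 4 at 60 ; need 35 more.
Take 3 from Vendor J at 100 ; need 32 more.
Vendor W (210): use full 10 ; 22 L to go.
Vendor 28 (220): use full 9 ; 13 L to go.
Take 13 from Vendor 15 at 260 to finish.
Vendor 18: unused.
Cost = 7×20 + 24×60 + 3×100 + 10×210 + 9×220 + 13×260 = 9340.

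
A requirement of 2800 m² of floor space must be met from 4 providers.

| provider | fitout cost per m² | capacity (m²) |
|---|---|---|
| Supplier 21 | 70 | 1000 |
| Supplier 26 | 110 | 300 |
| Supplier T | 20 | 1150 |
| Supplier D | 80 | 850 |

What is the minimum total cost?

Use providers in increasing cost order.
Take 1150 from Supplier T at 20 ; need 1650 more.
Supplier 21 (70): use full 1000 ; 650 m² to go.
Supplier D at 80: take 650 of its 850 ; requirement met.
Supplier 26: unused.
Cost = 1150×20 + 1000×70 + 650×80 = 145000.

145000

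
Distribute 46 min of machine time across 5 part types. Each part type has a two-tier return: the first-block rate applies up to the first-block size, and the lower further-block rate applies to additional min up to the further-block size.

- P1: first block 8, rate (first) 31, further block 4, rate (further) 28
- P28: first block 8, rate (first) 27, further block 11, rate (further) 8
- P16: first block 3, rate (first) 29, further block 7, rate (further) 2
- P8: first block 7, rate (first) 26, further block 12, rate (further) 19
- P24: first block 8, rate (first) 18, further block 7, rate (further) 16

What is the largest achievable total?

Rank every tier by rate: P1/first 31 > P16/first 29 > P1/second 28 > P28/first 27 > P8/first 26 > P8/second 19 > P24/first 18 > P24/second 16 > P28/second 8 > P16/second 2.
Fill P1 first block (8 at 31) → 38 left.
P16/first (29): +3 → 35 left.
P1/second (28): +4 → 31 left.
P28 first at 27: fill all 8 → 23 left.
P8/first (26): +7 → 16 left.
P8/second (19): +12 → 4 left.
P24 first at 18: only 4 left, fill 4.
Total = 31×8 + 29×3 + 28×4 + 27×8 + 26×7 + 19×12 + 18×4 = 1145.

1145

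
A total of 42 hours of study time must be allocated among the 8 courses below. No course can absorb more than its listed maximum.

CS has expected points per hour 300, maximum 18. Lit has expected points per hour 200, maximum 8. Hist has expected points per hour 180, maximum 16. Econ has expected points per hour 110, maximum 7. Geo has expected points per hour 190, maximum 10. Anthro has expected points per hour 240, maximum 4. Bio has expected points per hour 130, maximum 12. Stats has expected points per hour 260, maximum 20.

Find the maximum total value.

Order the courses by expected points per hour: CS 300 > Stats 260 > Anthro 240 > Lit 200 > Geo 190 > Hist 180 > Bio 130 > Econ 110.
CS takes 18 to reach its cap of 18 ; 24 left.
Stats takes 20 to reach its cap of 20 ; 4 left.
Anthro: +4 to 4 (cap) ; 0 left.
Total = 300×18 + 240×4 + 260×20 = 11560.

11560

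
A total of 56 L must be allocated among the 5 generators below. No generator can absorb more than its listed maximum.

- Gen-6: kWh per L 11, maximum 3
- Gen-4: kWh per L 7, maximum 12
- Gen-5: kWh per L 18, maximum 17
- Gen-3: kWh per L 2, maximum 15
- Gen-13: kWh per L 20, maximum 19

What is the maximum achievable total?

Order the generators by kWh per L: Gen-13 20 > Gen-5 18 > Gen-6 11 > Gen-4 7 > Gen-3 2.
Gen-13 takes 19 to reach its cap of 19 — 37 left.
Gen-5: +17 to 17 (cap) — 20 left.
Give Gen-6 3 to hit its cap of 3 — 17 left.
Gen-4: +12 to 12 (cap) — 5 left.
Gen-3 has room for 15 but only 5 remain, so it gets 5.
Total = 11×3 + 7×12 + 18×17 + 2×5 + 20×19 = 813.

813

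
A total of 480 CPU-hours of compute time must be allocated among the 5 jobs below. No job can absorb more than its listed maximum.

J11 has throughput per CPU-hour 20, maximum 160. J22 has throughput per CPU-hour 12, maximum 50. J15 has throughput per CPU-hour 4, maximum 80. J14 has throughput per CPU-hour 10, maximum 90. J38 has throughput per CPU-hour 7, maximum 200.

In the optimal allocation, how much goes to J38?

180

Rank by throughput per CPU-hour: J11 20 > J22 12 > J14 10 > J38 7 > J15 4.
Give J11 160 to hit its cap of 160 — 320 left.
J22: +50 to 50 (cap) — 270 left.
J14: +90 to 90 (cap) — 180 left.
J38 has room for 200 but only 180 remain, so it gets 180.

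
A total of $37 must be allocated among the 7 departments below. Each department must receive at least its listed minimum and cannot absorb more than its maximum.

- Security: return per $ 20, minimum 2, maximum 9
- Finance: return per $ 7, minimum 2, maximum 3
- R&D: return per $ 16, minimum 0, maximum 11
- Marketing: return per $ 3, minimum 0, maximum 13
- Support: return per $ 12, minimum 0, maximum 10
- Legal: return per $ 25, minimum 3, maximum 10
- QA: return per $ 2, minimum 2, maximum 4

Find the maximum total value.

660

Meeting every minimum uses 2+2+0+0+0+3+2 = 9 $, leaving 28.
Highest return per $ first: Legal 25 > Security 20 > R&D 16 > Support 12 > Finance 7 > Marketing 3 > QA 2.
Legal takes 7 more to reach its cap of 10 → 21 left.
Give Security 7 more to hit its cap of 9 → 14 left.
R&D takes 11 more to reach its cap of 11 → 3 left.
Support: +3 (room for 10) → 3. Pool exhausted.
Total = 20×9 + 7×2 + 16×11 + 12×3 + 25×10 + 2×2 = 660.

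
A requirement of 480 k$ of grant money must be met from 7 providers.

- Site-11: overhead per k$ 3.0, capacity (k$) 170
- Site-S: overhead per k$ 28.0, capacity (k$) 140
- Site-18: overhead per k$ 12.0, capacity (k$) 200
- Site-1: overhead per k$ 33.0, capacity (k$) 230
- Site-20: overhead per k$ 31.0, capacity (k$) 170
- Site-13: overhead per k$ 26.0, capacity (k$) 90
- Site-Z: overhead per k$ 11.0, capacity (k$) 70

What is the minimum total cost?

Cheapest first:
Site-11 at 3.0: take all 170 k$ — 310 still needed.
Site-Z (11.0): use full 70 — 240 k$ to go.
Take 200 from Site-18 at 12.0 — need 40 more.
Site-13 (26.0): take the remaining 40 — done.
Site-S, Site-20, Site-1: unused.
Cost = 170×3.0 + 70×11.0 + 200×12.0 + 40×26.0 = 4720.

4720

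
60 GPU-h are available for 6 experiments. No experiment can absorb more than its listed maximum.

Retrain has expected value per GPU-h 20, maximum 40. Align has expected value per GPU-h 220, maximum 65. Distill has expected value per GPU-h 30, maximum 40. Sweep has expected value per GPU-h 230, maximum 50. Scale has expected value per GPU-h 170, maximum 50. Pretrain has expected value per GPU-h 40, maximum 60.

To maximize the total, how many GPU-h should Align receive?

Order the experiments by expected value per GPU-h: Sweep 230 > Align 220 > Scale 170 > Pretrain 40 > Distill 30 > Retrain 20.
Give Sweep 50 to hit its cap of 50 ; 10 left.
Only 10 left; Align takes them to reach 10.

10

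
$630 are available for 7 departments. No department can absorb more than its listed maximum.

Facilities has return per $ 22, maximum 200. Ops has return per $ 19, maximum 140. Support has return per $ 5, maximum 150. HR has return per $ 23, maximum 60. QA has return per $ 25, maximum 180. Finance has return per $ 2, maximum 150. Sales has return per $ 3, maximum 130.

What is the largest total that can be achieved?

13190

Rank by return per $: QA 25 > HR 23 > Facilities 22 > Ops 19 > Support 5 > Sales 3 > Finance 2.
QA takes 180 to reach its cap of 180 — 450 left.
Give HR 60 to hit its cap of 60 — 390 left.
Facilities: +200 to 200 (cap) — 190 left.
Ops takes 140 to reach its cap of 140 — 50 left.
Only 50 left; Support takes them to reach 50.
Total = 22×200 + 19×140 + 5×50 + 23×60 + 25×180 = 13190.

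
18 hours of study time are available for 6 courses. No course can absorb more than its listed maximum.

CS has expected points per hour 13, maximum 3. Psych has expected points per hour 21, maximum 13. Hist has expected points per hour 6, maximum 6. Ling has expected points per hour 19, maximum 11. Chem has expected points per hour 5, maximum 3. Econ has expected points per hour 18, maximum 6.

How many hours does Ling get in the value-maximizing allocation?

5

Order the courses by expected points per hour: Psych 21 > Ling 19 > Econ 18 > CS 13 > Hist 6 > Chem 5.
Psych takes 13 to reach its cap of 13 → 5 left.
Only 5 left; Ling takes them to reach 5.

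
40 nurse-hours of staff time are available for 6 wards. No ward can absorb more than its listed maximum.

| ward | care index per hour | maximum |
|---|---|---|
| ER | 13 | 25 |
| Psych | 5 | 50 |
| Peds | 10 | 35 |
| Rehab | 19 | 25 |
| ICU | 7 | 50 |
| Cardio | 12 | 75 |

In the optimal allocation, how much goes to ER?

Highest care index per hour first: Rehab 19 > ER 13 > Cardio 12 > Peds 10 > ICU 7 > Psych 5.
Rehab: +25 to 25 (cap) → 15 left.
ER has room for 25 but only 15 remain, so it gets 15.

15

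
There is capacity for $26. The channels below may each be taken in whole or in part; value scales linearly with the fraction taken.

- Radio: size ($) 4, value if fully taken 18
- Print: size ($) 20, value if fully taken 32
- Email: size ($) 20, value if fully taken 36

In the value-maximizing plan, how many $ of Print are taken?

2

Rank by value-to-size ratio: Radio 18/4≈4.5, Email 36/20≈1.8, Print 32/20≈1.6.
Radio: take in full, 4 $ for value 18 → 22 left.
Take all of Email (20 $, value 36) → 2 $ left.
Only 2 $ remain; take 2/20 of Print for value 32×2/20 = 3.2.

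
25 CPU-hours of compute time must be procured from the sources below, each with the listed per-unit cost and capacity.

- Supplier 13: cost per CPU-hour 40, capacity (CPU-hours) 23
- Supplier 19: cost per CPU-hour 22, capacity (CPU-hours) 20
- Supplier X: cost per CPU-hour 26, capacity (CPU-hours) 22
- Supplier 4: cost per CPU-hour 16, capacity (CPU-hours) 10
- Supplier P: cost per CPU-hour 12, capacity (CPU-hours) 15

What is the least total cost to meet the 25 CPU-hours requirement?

Cheapest first:
Supplier P (12): use full 15 → 10 CPU-hours to go.
Take 10 from Supplier 4 at 16 → need 0 more.
Supplier 19, Supplier X, Supplier 13: unused.
Cost = 15×12 + 10×16 = 340.

340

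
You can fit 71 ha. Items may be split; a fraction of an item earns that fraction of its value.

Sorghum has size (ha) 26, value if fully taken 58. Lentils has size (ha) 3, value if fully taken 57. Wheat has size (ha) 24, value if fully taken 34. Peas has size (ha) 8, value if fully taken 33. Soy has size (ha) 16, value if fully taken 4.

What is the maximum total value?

184.5

Rank by value-to-size ratio: Lentils 57/3≈19, Peas 33/8≈4.12, Sorghum 58/26≈2.23, Wheat 34/24≈1.42, Soy 4/16≈0.25.
Take all of Lentils (3 ha, value 57) → 68 ha left.
Peas: take in full, 8 ha for value 33 → 60 left.
Take all of Sorghum (26 ha, value 58) → 34 ha left.
Wheat: take in full, 24 ha for value 34 → 10 left.
10 ha left: a 10/16 share of Soy gives 4×10/16 = 2.5.
Total value = 184.5.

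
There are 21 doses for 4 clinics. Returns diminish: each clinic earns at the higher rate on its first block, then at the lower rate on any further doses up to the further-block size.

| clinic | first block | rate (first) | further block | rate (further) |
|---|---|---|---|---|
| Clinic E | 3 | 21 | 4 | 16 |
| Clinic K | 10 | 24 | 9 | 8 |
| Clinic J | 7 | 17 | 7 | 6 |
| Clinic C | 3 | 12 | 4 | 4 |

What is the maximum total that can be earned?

Treat each block as its own option and order by rate: Clinic K/T1 24 > Clinic E/T1 21 > Clinic J/T1 17 > Clinic E/T2 16 > Clinic C/T1 12 > Clinic K/T2 8 > Clinic J/T2 6 > Clinic C/T2 4.
Clinic K/T1 (24): +10 ; 11 left.
Clinic E T1 at 21: fill all 3 ; 8 left.
Fill Clinic J T1 block (7 at 17) ; 1 left.
Clinic E T2 at 16: only 1 left, fill 1.
Total = 24×10 + 21×3 + 17×7 + 16×1 = 438.

438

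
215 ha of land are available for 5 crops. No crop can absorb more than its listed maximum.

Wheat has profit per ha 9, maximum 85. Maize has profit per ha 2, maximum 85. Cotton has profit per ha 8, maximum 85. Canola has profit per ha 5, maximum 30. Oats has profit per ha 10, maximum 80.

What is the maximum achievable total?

Rank by profit per ha: Oats 10 > Wheat 9 > Cotton 8 > Canola 5 > Maize 2.
Oats: +80 to 80 (cap) → 135 left.
Give Wheat 85 to hit its cap of 85 → 50 left.
Only 50 left; Cotton takes them to reach 50.
Total = 9×85 + 8×50 + 10×80 = 1965.

1965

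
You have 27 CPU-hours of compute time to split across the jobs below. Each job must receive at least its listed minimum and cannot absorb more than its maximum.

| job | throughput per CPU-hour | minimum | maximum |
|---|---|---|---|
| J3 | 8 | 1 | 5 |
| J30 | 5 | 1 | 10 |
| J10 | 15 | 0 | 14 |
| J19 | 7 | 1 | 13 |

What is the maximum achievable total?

304

Meeting every minimum uses 1+1+0+1 = 3 CPU-hours, leaving 24.
Order the jobs by throughput per CPU-hour: J10 15 > J3 8 > J19 7 > J30 5.
J10: +14 to 14 (cap) → 10 left.
J3: +4 to 5 (cap) → 6 left.
J19 has room for 12 more but only 6 remain, so it gets 7.
Total = 8×5 + 5×1 + 15×14 + 7×7 = 304.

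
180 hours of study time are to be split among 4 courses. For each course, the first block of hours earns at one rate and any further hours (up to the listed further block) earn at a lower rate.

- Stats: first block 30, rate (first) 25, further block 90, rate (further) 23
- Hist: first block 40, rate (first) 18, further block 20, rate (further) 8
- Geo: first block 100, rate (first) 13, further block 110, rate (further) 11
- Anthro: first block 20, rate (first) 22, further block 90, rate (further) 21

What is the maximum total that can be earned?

Order all 8 blocks by rate: Stats/tier1 25 > Stats/tier2 23 > Anthro/tier1 22 > Anthro/tier2 21 > Hist/tier1 18 > Geo/tier1 13 > Geo/tier2 11 > Hist/tier2 8.
Fill Stats tier1 block (30 at 25) → 150 left.
Fill Stats tier2 block (90 at 23) → 60 left.
Anthro/tier1 (22): +20 → 40 left.
40 remain; put them into Anthro tier2 at 21.
Total = 25×30 + 23×90 + 22×20 + 21×40 = 4100.

4100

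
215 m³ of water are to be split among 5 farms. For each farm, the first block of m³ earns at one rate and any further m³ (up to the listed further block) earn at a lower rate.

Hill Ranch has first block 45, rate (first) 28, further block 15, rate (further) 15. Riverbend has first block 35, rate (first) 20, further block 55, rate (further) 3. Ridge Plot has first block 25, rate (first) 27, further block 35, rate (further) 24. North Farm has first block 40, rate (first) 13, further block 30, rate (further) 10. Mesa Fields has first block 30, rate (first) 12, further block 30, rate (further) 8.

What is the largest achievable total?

Treat each block as its own option and order by rate: Hill Ranch/tier1 28 > Ridge Plot/tier1 27 > Ridge Plot/tier2 24 > Riverbend/tier1 20 > Hill Ranch/tier2 15 > North Farm/tier1 13 > Mesa Fields/tier1 12 > North Farm/tier2 10 > Mesa Fields/tier2 8 > Riverbend/tier2 3.
Hill Ranch/tier1 (28): +45 ; 170 left.
Ridge Plot tier1 at 27: fill all 25 ; 145 left.
Ridge Plot tier2 at 24: fill all 35 ; 110 left.
Riverbend/tier1 (20): +35 ; 75 left.
Fill Hill Ranch tier2 block (15 at 15) ; 60 left.
Fill North Farm tier1 block (40 at 13) ; 20 left.
20 remain; put them into Mesa Fields tier1 at 12.
Total = 28×45 + 27×25 + 24×35 + 20×35 + 15×15 + 13×40 + 12×20 = 4460.

4460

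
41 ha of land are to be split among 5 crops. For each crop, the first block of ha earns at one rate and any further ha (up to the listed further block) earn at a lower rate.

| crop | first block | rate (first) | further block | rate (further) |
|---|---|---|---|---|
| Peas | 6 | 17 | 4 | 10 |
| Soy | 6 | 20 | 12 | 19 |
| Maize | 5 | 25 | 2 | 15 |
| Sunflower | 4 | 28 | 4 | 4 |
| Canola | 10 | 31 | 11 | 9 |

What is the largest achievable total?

963

Treat each block as its own option and order by rate: Canola/tier1 31 > Sunflower/tier1 28 > Maize/tier1 25 > Soy/tier1 20 > Soy/tier2 19 > Peas/tier1 17 > Maize/tier2 15 > Peas/tier2 10 > Canola/tier2 9 > Sunflower/tier2 4.
Canola tier1 at 31: fill all 10 ; 31 left.
Fill Sunflower tier1 block (4 at 28) ; 27 left.
Maize/tier1 (25): +5 ; 22 left.
Soy/tier1 (20): +6 ; 16 left.
Soy/tier2 (19): +12 ; 4 left.
Peas/tier1: +4 of 6 at 17; pool empty.
Total = 31×10 + 28×4 + 25×5 + 20×6 + 19×12 + 17×4 = 963.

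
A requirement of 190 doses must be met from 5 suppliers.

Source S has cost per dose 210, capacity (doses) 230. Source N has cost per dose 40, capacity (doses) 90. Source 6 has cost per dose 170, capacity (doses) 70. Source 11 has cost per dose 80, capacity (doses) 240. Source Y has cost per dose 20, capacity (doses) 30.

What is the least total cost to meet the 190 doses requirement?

Fill from the cheapest supplier first.
Take 30 from Source Y at 20 — need 160 more.
Source N at 40: take all 90 doses — 70 still needed.
Source 11 at 80: take 70 of its 240 — requirement met.
Source 6, Source S: unused.
Cost = 30×20 + 90×40 + 70×80 = 9800.

9800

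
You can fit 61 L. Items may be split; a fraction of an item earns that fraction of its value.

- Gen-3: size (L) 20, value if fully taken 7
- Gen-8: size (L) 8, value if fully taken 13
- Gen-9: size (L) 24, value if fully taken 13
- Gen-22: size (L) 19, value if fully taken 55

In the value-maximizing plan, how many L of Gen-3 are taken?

10

Sort by value density: Gen-22 55/19≈2.89, Gen-8 13/8≈1.62, Gen-9 13/24≈0.542, Gen-3 7/20≈0.35.
Gen-22: take in full, 19 L for value 55 → 42 left.
Gen-8: take in full, 8 L for value 13 → 34 left.
All 24 L of Gen-9 fit (value 13) → 10 remain.
Fill the last 10 L with part of Gen-3: 10/20 of it earns 3.5.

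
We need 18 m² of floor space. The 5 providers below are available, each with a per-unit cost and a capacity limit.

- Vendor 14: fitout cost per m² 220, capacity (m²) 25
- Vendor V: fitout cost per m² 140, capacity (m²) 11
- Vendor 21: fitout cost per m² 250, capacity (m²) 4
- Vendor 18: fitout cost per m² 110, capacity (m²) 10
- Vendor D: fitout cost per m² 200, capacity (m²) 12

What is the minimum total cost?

2220

Cheapest first:
Vendor 18 at 110: take all 10 m² ; 8 still needed.
Vendor V (140): take the remaining 8 ; done.
Vendor D, Vendor 14, Vendor 21: unused.
Cost = 10×110 + 8×140 = 2220.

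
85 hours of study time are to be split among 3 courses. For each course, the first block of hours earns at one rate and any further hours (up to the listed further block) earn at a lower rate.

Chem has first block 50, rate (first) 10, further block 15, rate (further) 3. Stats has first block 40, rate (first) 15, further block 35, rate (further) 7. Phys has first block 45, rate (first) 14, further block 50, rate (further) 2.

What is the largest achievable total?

1230

Treat each block as its own option and order by rate: Stats/tier1 15 > Phys/tier1 14 > Chem/tier1 10 > Stats/tier2 7 > Chem/tier2 3 > Phys/tier2 2.
Stats/tier1 (15): +40 ; 45 left.
Phys/tier1 (14): +45 ; 0 left.
Total = 15×40 + 14×45 = 1230.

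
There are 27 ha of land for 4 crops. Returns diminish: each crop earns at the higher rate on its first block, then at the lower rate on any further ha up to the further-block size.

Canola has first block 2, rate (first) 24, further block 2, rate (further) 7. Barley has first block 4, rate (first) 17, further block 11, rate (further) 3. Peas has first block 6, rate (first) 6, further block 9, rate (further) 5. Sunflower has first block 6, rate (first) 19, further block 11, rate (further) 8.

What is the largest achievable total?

344

Order all 8 blocks by rate: Canola/T1 24 > Sunflower/T1 19 > Barley/T1 17 > Sunflower/T2 8 > Canola/T2 7 > Peas/T1 6 > Peas/T2 5 > Barley/T2 3.
Canola/T1 (24): +2 ; 25 left.
Sunflower/T1 (19): +6 ; 19 left.
Barley T1 at 17: fill all 4 ; 15 left.
Sunflower T2 at 8: fill all 11 ; 4 left.
Canola T2 at 7: fill all 2 ; 2 left.
Peas T1 at 6: only 2 left, fill 2.
Total = 24×2 + 19×6 + 17×4 + 8×11 + 7×2 + 6×2 = 344.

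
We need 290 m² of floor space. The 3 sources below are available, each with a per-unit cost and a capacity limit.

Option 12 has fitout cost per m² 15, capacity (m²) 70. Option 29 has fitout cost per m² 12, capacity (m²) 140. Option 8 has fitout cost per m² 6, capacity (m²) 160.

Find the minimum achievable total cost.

2520

Cheapest first:
Take 160 from Option 8 at 6 ; need 130 more.
Take 130 from Option 29 at 12 to finish.
Option 12: unused.
Cost = 160×6 + 130×12 = 2520.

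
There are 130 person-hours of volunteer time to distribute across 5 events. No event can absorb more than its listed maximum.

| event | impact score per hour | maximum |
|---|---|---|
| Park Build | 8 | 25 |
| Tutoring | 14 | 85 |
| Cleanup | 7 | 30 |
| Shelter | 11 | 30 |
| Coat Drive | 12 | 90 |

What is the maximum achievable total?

Highest impact score per hour first: Tutoring 14 > Coat Drive 12 > Shelter 11 > Park Build 8 > Cleanup 7.
Tutoring: +85 to 85 (cap) ; 45 left.
Coat Drive has room for 90 but only 45 remain, so it gets 45.
Total = 14×85 + 12×45 = 1730.

1730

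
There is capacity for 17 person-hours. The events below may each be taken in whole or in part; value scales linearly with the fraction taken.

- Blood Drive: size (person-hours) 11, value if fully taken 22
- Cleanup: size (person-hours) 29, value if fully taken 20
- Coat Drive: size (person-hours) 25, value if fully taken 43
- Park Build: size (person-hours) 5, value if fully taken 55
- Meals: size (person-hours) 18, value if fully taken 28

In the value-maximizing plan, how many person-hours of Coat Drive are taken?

1

Rank by value-to-size ratio: Park Build 55/5≈11, Blood Drive 22/11≈2, Coat Drive 43/25≈1.72, Meals 28/18≈1.56, Cleanup 20/29≈0.69.
Park Build: take in full, 5 person-hours for value 55 — 12 left.
Blood Drive: take in full, 11 person-hours for value 22 — 1 left.
1 person-hours left: a 1/25 share of Coat Drive gives 43×1/25 = 1.72.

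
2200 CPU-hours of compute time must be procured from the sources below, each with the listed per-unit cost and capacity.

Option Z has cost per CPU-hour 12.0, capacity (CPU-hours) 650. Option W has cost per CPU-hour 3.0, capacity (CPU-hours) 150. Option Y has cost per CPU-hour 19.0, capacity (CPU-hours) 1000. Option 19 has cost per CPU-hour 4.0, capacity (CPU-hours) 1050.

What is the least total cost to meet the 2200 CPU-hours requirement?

19100

Fill from the cheapest source first.
Take 150 from Option W at 3.0 ; need 2050 more.
Option 19 (4.0): use full 1050 ; 1000 CPU-hours to go.
Option Z (12.0): use full 650 ; 350 CPU-hours to go.
Option Y at 19.0: take 350 of its 1000 ; requirement met.
Cost = 150×3.0 + 1050×4.0 + 650×12.0 + 350×19.0 = 19100.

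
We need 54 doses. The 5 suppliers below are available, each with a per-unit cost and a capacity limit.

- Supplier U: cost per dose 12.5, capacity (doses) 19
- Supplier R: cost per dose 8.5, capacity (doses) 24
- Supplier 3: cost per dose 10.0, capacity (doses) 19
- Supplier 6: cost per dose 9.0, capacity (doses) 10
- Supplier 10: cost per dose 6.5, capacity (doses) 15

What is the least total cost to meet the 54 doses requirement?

441.5

Cheapest first:
Supplier 10 (6.5): use full 15 → 39 doses to go.
Supplier R at 8.5: take all 24 doses → 15 still needed.
Take 10 from Supplier 6 at 9.0 → need 5 more.
Take 5 from Supplier 3 at 10.0 to finish.
Supplier U: unused.
Cost = 15×6.5 + 24×8.5 + 10×9.0 + 5×10.0 = 441.5.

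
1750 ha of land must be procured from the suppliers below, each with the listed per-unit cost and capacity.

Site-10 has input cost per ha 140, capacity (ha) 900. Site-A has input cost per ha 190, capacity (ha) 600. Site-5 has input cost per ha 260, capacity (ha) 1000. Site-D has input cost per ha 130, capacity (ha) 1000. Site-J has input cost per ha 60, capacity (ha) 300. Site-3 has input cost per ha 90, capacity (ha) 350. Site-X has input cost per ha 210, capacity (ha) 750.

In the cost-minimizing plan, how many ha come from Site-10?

Cheapest first:
Take 300 from Site-J at 60 ; need 1450 more.
Site-3 (90): use full 350 ; 1100 ha to go.
Site-D at 130: take all 1000 ha ; 100 still needed.
Take 100 from Site-10 at 140 to finish.
Site-A, Site-X, Site-5: unused.

100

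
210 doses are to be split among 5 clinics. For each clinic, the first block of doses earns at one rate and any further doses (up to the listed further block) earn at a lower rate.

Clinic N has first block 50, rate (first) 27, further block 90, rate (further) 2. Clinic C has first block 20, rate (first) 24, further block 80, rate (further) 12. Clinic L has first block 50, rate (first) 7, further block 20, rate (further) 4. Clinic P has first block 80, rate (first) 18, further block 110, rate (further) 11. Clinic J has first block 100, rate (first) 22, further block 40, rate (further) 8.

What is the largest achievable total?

Rank every tier by rate: Clinic N/tier1 27 > Clinic C/tier1 24 > Clinic J/tier1 22 > Clinic P/tier1 18 > Clinic C/tier2 12 > Clinic P/tier2 11 > Clinic J/tier2 8 > Clinic L/tier1 7 > Clinic L/tier2 4 > Clinic N/tier2 2.
Clinic N/tier1 (27): +50 → 160 left.
Clinic C/tier1 (24): +20 → 140 left.
Clinic J tier1 at 22: fill all 100 → 40 left.
Clinic P tier1 at 18: only 40 left, fill 40.
Total = 27×50 + 24×20 + 22×100 + 18×40 = 4750.

4750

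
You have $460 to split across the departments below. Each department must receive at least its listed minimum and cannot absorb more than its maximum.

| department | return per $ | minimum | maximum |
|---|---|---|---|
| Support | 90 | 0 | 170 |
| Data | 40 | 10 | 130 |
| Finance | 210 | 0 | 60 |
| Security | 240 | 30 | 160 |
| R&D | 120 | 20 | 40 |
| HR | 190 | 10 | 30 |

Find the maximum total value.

76300

Meeting every minimum uses 0+10+0+30+20+10 = 70 $, leaving 390.
Highest return per $ first: Security 240 > Finance 210 > HR 190 > R&D 120 > Support 90 > Data 40.
Give Security 130 more to hit its cap of 160 → 260 left.
Finance: +60 to 60 (cap) → 200 left.
HR: +20 to 30 (cap) → 180 left.
R&D takes 20 more to reach its cap of 40 → 160 left.
Support has room for 170 more but only 160 remain, so it gets 160.
Total = 90×160 + 40×10 + 210×60 + 240×160 + 120×40 + 190×30 = 76300.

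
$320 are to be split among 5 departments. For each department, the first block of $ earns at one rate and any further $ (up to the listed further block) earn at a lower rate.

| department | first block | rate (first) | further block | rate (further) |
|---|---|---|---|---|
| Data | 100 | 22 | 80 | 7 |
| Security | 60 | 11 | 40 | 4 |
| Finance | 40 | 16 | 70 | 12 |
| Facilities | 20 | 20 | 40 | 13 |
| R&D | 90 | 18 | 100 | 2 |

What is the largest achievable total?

Order all 10 blocks by rate: Data/first 22 > Facilities/first 20 > R&D/first 18 > Finance/first 16 > Facilities/second 13 > Finance/second 12 > Security/first 11 > Data/second 7 > Security/second 4 > R&D/second 2.
Data first at 22: fill all 100 ; 220 left.
Facilities/first (20): +20 ; 200 left.
R&D/first (18): +90 ; 110 left.
Fill Finance first block (40 at 16) ; 70 left.
Fill Facilities second block (40 at 13) ; 30 left.
30 remain; put them into Finance second at 12.
Total = 22×100 + 20×20 + 18×90 + 16×40 + 13×40 + 12×30 = 5740.

5740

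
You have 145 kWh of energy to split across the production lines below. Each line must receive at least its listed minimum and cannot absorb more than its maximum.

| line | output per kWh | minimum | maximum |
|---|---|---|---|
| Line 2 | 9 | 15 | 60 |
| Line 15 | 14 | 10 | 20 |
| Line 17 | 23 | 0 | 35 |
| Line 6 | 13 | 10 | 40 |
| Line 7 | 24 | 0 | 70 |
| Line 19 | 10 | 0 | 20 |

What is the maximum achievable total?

2960

Meeting every minimum uses 15+10+0+10+0+0 = 35 kWh, leaving 110.
Highest output per kWh first: Line 7 24 > Line 17 23 > Line 15 14 > Line 6 13 > Line 19 10 > Line 2 9.
Line 7 takes 70 more to reach its cap of 70 ; 40 left.
Line 17: +35 to 35 (cap) ; 5 left.
Only 5 left; Line 15 takes them to reach 15.
Total = 9×15 + 14×15 + 23×35 + 13×10 + 24×70 = 2960.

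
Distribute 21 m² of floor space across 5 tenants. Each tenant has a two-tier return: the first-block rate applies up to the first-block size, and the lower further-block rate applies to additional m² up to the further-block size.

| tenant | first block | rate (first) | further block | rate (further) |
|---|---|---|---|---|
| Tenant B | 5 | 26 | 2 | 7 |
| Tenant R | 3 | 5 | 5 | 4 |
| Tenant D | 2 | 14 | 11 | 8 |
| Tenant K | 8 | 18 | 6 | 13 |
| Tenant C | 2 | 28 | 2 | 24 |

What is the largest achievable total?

432

Treat each block as its own option and order by rate: Tenant C/tier1 28 > Tenant B/tier1 26 > Tenant C/tier2 24 > Tenant K/tier1 18 > Tenant D/tier1 14 > Tenant K/tier2 13 > Tenant D/tier2 8 > Tenant B/tier2 7 > Tenant R/tier1 5 > Tenant R/tier2 4.
Tenant C tier1 at 28: fill all 2 — 19 left.
Tenant B/tier1 (26): +5 — 14 left.
Tenant C tier2 at 24: fill all 2 — 12 left.
Fill Tenant K tier1 block (8 at 18) — 4 left.
Fill Tenant D tier1 block (2 at 14) — 2 left.
Tenant K/tier2: +2 of 6 at 13; pool empty.
Total = 28×2 + 26×5 + 24×2 + 18×8 + 14×2 + 13×2 = 432.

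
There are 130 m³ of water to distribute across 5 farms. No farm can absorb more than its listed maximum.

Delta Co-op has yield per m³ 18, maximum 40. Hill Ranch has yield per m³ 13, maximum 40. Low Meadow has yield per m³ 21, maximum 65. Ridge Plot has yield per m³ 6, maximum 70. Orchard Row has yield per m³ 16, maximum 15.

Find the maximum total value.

Order the farms by yield per m³: Low Meadow 21 > Delta Co-op 18 > Orchard Row 16 > Hill Ranch 13 > Ridge Plot 6.
Give Low Meadow 65 to hit its cap of 65 — 65 left.
Delta Co-op takes 40 to reach its cap of 40 — 25 left.
Orchard Row takes 15 to reach its cap of 15 — 10 left.
Hill Ranch: +10 (room for 40) → 10. Pool exhausted.
Total = 18×40 + 13×10 + 21×65 + 16×15 = 2455.

2455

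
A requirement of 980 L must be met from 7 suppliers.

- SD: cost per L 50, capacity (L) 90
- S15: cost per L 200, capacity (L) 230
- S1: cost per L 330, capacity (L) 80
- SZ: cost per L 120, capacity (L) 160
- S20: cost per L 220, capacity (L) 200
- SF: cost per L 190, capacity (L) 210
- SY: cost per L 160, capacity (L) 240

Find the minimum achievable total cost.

Cheapest first:
SD at 50: take all 90 L → 890 still needed.
Take 160 from SZ at 120 → need 730 more.
SY (160): use full 240 → 490 L to go.
SF (190): use full 210 → 280 L to go.
S15 at 200: take all 230 L → 50 still needed.
Take 50 from S20 at 220 to finish.
S1: unused.
Cost = 90×50 + 160×120 + 240×160 + 210×190 + 230×200 + 50×220 = 159000.

159000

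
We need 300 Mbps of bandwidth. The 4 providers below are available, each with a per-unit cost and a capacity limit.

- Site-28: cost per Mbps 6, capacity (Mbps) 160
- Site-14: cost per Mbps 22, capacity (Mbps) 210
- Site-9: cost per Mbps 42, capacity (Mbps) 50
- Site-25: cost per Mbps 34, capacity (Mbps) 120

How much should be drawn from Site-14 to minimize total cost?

140

Use providers in increasing cost order.
Site-28 at 6: take all 160 Mbps → 140 still needed.
Take 140 from Site-14 at 22 to finish.
Site-25, Site-9: unused.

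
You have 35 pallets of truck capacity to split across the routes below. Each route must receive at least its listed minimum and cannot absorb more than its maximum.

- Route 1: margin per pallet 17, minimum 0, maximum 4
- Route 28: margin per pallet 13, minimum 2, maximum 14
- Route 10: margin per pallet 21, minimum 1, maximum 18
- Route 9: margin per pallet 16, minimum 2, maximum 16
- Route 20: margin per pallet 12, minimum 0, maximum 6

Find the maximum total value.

Meeting every minimum uses 0+2+1+2+0 = 5 pallets, leaving 30.
Order the routes by margin per pallet: Route 10 21 > Route 1 17 > Route 9 16 > Route 28 13 > Route 20 12.
Route 10 takes 17 more to reach its cap of 18 → 13 left.
Route 1 takes 4 more to reach its cap of 4 → 9 left.
Only 9 left; Route 9 takes them to reach 11.
Total = 17×4 + 13×2 + 21×18 + 16×11 = 648.

648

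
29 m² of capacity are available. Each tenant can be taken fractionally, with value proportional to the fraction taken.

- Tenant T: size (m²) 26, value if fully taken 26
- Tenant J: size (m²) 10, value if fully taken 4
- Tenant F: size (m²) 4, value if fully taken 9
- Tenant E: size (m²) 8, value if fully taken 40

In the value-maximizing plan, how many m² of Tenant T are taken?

17

Sort by value density: Tenant E 40/8≈5, Tenant F 9/4≈2.25, Tenant T 26/26≈1, Tenant J 4/10≈0.4.
Take all of Tenant E (8 m², value 40) → 21 m² left.
All 4 m² of Tenant F fit (value 9) → 17 remain.
Fill the last 17 m² with part of Tenant T: 17/26 of it earns 17.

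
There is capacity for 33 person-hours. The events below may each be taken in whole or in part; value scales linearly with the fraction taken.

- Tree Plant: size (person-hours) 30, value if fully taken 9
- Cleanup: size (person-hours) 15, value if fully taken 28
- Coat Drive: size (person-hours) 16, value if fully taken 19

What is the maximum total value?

Sort by value density: Cleanup 28/15≈1.87, Coat Drive 19/16≈1.19, Tree Plant 9/30≈0.3.
Cleanup: take in full, 15 person-hours for value 28 — 18 left.
Take all of Coat Drive (16 person-hours, value 19) — 2 person-hours left.
Fill the last 2 person-hours with part of Tree Plant: 2/30 of it earns 0.6.
Total value = 47.6.

47.6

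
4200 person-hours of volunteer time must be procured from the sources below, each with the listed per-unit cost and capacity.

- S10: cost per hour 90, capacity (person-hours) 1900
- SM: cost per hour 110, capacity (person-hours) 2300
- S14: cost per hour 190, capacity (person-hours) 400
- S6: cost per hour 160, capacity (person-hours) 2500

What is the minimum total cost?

Use sources in increasing cost order.
S10 (90): use full 1900 → 2300 person-hours to go.
SM at 110: take all 2300 person-hours → 0 still needed.
S6, S14: unused.
Cost = 1900×90 + 2300×110 = 424000.

424000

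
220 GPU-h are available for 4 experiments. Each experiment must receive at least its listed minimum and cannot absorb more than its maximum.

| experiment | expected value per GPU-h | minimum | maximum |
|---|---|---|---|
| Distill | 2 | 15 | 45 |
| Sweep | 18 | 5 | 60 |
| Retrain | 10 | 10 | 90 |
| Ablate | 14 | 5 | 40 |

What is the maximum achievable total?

2600

Meeting every minimum uses 15+5+10+5 = 35 GPU-h, leaving 185.
Order the experiments by expected value per GPU-h: Sweep 18 > Ablate 14 > Retrain 10 > Distill 2.
Sweep takes 55 more to reach its cap of 60 — 130 left.
Give Ablate 35 more to hit its cap of 40 — 95 left.
Retrain: +80 to 90 (cap) — 15 left.
Distill has room for 30 more but only 15 remain, so it gets 30.
Total = 2×30 + 18×60 + 10×90 + 14×40 = 2600.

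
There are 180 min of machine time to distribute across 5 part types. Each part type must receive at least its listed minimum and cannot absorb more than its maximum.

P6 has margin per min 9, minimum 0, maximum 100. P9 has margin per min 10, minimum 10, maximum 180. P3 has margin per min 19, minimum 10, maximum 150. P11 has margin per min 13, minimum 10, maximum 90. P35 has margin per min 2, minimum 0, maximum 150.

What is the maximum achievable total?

3210

Meeting every minimum uses 0+10+10+10+0 = 30 min, leaving 150.
Order the part types by margin per min: P3 19 > P11 13 > P9 10 > P6 9 > P35 2.
Give P3 140 more to hit its cap of 150 — 10 left.
P11: +10 (room for 80) → 20. Pool exhausted.
Total = 10×10 + 19×150 + 13×20 = 3210.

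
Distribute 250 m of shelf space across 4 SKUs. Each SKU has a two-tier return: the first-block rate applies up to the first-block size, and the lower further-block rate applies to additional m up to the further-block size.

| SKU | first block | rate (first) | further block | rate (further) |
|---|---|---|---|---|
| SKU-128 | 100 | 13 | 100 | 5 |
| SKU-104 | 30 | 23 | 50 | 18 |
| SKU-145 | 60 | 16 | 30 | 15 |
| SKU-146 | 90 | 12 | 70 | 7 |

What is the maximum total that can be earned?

Order all 8 blocks by rate: SKU-104/tier1 23 > SKU-104/tier2 18 > SKU-145/tier1 16 > SKU-145/tier2 15 > SKU-128/tier1 13 > SKU-146/tier1 12 > SKU-146/tier2 7 > SKU-128/tier2 5.
SKU-104/tier1 (23): +30 ; 220 left.
SKU-104/tier2 (18): +50 ; 170 left.
Fill SKU-145 tier1 block (60 at 16) ; 110 left.
SKU-145 tier2 at 15: fill all 30 ; 80 left.
SKU-128 tier1 at 13: only 80 left, fill 80.
Total = 23×30 + 18×50 + 16×60 + 15×30 + 13×80 = 4040.

4040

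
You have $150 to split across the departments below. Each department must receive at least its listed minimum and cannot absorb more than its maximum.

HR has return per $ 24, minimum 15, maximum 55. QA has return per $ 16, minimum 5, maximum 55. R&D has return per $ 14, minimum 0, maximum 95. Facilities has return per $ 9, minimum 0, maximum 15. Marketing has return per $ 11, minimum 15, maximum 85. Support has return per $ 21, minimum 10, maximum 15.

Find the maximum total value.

Meeting every minimum uses 15+5+0+0+15+10 = 45 $, leaving 105.
Order the departments by return per $: HR 24 > Support 21 > QA 16 > R&D 14 > Marketing 11 > Facilities 9.
Give HR 40 more to hit its cap of 55 ; 65 left.
Give Support 5 more to hit its cap of 15 ; 60 left.
Give QA 50 more to hit its cap of 55 ; 10 left.
R&D has room for 95 more but only 10 remain, so it gets 10.
Total = 24×55 + 16×55 + 14×10 + 11×15 + 21×15 = 2820.

2820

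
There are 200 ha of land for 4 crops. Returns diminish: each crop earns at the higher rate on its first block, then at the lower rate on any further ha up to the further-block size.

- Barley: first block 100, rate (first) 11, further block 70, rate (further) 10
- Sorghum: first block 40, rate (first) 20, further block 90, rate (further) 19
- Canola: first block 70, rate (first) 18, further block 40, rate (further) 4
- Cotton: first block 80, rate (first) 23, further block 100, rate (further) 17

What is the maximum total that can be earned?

4160

Rank every tier by rate: Cotton/first 23 > Sorghum/first 20 > Sorghum/second 19 > Canola/first 18 > Cotton/second 17 > Barley/first 11 > Barley/second 10 > Canola/second 4.
Cotton first at 23: fill all 80 ; 120 left.
Fill Sorghum first block (40 at 20) ; 80 left.
80 remain; put them into Sorghum second at 19.
Total = 23×80 + 20×40 + 19×80 = 4160.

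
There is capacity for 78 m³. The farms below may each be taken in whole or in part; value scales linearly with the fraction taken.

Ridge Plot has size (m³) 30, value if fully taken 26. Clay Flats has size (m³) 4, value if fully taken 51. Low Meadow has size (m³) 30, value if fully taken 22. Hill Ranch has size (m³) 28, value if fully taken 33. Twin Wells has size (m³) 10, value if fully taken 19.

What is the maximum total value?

133.4

Best value per unit of size first: Clay Flats 51/4≈12.8, Twin Wells 19/10≈1.9, Hill Ranch 33/28≈1.18, Ridge Plot 26/30≈0.867, Low Meadow 22/30≈0.733.
All 4 m³ of Clay Flats fit (value 51) → 74 remain.
Twin Wells: take in full, 10 m³ for value 19 → 64 left.
Take all of Hill Ranch (28 m³, value 33) → 36 m³ left.
Take all of Ridge Plot (30 m³, value 26) → 6 m³ left.
Fill the last 6 m³ with part of Low Meadow: 6/30 of it earns 4.4.
Total value = 133.4.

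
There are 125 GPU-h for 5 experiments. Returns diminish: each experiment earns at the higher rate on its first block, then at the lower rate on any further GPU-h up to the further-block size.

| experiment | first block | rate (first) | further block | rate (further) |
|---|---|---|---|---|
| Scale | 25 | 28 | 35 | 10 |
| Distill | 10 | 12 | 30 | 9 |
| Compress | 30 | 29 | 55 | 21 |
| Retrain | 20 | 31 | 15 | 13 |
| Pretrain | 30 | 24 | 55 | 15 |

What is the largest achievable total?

Order all 10 blocks by rate: Retrain/T1 31 > Compress/T1 29 > Scale/T1 28 > Pretrain/T1 24 > Compress/T2 21 > Pretrain/T2 15 > Retrain/T2 13 > Distill/T1 12 > Scale/T2 10 > Distill/T2 9.
Fill Retrain T1 block (20 at 31) → 105 left.
Compress/T1 (29): +30 → 75 left.
Fill Scale T1 block (25 at 28) → 50 left.
Fill Pretrain T1 block (30 at 24) → 20 left.
Compress T2 at 21: only 20 left, fill 20.
Total = 31×20 + 29×30 + 28×25 + 24×30 + 21×20 = 3330.

3330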